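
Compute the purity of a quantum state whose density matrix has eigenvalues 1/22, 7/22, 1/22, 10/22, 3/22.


tr(rho^2) = sum of eigenvalues squared
= (1/22)^2 + (7/22)^2 + (1/22)^2 + (10/22)^2 + (3/22)^2
= (1 + 49 + 1 + 100 + 9) / 484
= 160/484
= 0.3306

0.3306


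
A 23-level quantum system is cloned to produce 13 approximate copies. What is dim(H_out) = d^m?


Output space = H^(tensor 13) where dim(H) = 23
dim = 23^13
= 529 (after 2 factors)
= 12167 (after 3 factors)
= 279841 (after 4 factors)
= 6436343 (after 5 factors)
= 148035889 (after 6 factors)
= 3404825447 (after 7 factors)
= 78310985281 (after 8 factors)
= 1801152661463 (after 9 factors)
= 41426511213649 (after 10 factors)
= 952809757913927 (after 11 factors)
= 21914624432020321 (after 12 factors)
= 504036361936467383 (after 13 factors)
= 504036361936467383

504036361936467383


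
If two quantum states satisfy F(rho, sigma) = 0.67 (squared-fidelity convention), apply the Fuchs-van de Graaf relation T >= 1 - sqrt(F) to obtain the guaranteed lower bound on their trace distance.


Fuchs-van de Graaf (squared-fidelity convention): 1 - sqrt(F) <= T <= sqrt(1 - F).
Lower bound: T >= 1 - sqrt(F)
sqrt(F) = sqrt(0.67) = 0.8185
T >= 1 - 0.8185
T >= 0.1815

0.1815


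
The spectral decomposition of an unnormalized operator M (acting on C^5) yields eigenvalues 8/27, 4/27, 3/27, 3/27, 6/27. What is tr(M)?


tr(M) = sum of eigenvalues
= 8/27 + 4/27 + 3/27 + 3/27 + 6/27
= 24/27
= 0.8889

0.8889


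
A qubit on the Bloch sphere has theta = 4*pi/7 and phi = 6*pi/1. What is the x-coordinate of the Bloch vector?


theta = 1.7952, phi = 18.8496
r_x = sin(theta)*cos(phi) = 0.9749 * 1.0000
r_x = 0.9749

0.9749


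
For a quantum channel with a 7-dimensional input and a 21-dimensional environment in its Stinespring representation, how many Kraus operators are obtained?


Tracing out the environment in an orthonormal basis {|i>_E} gives Kraus operators K_i = <i|_E U |0>_E.
Number of Kraus operators = dim(H_env) = d_env
= 21

21


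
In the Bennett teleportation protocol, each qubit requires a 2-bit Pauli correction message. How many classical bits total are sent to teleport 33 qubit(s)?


Quantum teleportation requires 2 classical bits per qubit teleported.
33 qubit(s) -> 2 * 33 = 66 classical bits

66


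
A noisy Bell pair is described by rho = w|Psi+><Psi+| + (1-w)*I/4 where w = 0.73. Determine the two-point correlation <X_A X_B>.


|Psi+> = (|01> + |10>)/sqrt(2)
For the pure Bell state, <X_A X_B> = +1 (Bell-state Pauli correlator).
The maximally-mixed part I/4 has tr(I/4 * P tensor P) = 0 for any traceless Pauli P.
So <X_A X_B>_rho = w * (+1) + (1 - w) * 0
= 0.73 * (+1)
= 0.7300

0.7300


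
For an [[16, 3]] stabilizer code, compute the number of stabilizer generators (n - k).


For an [[n,k]] stabilizer code:
Number of stabilizer generators = n - k
= 16 - 3
= 13

13


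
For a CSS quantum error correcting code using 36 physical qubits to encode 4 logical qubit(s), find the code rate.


Code rate R = k/n
= 4/36
= 0.1111

0.1111


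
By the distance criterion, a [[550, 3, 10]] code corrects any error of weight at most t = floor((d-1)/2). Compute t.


Code parameters: [[550, 3, 10]], distance d = 10.
Number of correctable errors = floor((d-1)/2)
= floor((10 - 1)/2)
= floor(9/2)
= 4

4


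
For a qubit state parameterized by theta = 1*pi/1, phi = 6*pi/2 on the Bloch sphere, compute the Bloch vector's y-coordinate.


theta = 3.1416, phi = 9.4248
r_y = sin(theta)*sin(phi) = 0.0000 * 0.0000
r_y = 0.0000

0.0000


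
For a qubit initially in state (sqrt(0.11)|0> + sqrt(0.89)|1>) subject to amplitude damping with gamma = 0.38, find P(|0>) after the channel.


For amplitude damping with parameter gamma on state sqrt(a)|0> + sqrt(b)|1>:
alpha^2 = 0.11, beta^2 = 0.89
P(|0>) = alpha^2 + gamma * beta^2
= 0.11 + 0.38 * 0.89
= 0.11 + 0.3382
= 0.4482

0.4482


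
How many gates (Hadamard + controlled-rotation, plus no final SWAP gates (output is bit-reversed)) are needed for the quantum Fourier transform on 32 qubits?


Hadamard gates: 32
Controlled rotations: n*(n-1)/2 = 32*31/2 = 496
SWAP gates: 0 (omitted)
Total = 32 + 496
= 528

528


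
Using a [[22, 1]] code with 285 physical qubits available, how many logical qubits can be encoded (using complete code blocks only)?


Each code block uses 22 physical qubits for 1 logical qubit(s).
Number of complete blocks = floor(285 / 22) = 12
Logical qubits = 12 * 1
= 12

12


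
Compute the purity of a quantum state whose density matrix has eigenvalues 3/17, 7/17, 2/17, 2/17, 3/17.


tr(rho^2) = sum of eigenvalues squared
= (3/17)^2 + (7/17)^2 + (2/17)^2 + (2/17)^2 + (3/17)^2
= (9 + 49 + 4 + 4 + 9) / 289
= 75/289
= 0.2595

0.2595


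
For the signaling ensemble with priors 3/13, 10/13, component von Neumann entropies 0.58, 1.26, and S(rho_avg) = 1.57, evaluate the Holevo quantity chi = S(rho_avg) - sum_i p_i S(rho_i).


chi = S(rho) - sum_i p_i * S(rho_i)
Weighted entropy = 3/13 * 0.58 + 10/13 * 1.26
= 1.1031
chi = 1.57 - 1.1031
= 0.4669

0.4669


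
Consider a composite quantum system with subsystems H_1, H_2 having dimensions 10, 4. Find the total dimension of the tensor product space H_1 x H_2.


dim(H_1 x H_2) = 10 * 4
= 40

40


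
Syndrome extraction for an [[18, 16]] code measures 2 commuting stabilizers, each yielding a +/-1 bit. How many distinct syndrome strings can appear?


Each stabilizer generator gives a binary (+1 or -1) measurement outcome.
With 2 independent generators:
Total syndromes = 2^2
= 4

4


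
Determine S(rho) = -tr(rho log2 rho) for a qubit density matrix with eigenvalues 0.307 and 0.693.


S = -p*log2(p) - (1-p)*log2(1-p)
p = 0.3070, 1-p = 0.6930
= -0.3070 * log2(0.3070) - 0.6930 * log2(0.6930)
= -(-0.5230) - (-0.3666)
= 0.8897

0.8897


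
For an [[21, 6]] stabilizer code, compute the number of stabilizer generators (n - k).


For an [[n,k]] stabilizer code:
Number of stabilizer generators = n - k
= 21 - 6
= 15

15


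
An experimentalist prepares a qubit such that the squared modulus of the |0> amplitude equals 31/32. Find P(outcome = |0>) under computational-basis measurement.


|alpha|^2 = 31/32 = 0.9688
|beta|^2 = 1 - 31/32 = 1/32 = 0.0312
P(|0>) = |alpha|^2 = 0.9688

0.9688


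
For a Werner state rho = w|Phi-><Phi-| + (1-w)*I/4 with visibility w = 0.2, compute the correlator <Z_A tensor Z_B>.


|Phi-> = (|00> - |11>)/sqrt(2)
For the pure Bell state, <Z_A Z_B> = +1 (Bell-state Pauli correlator).
The maximally-mixed part I/4 has tr(I/4 * P tensor P) = 0 for any traceless Pauli P.
So <Z_A Z_B>_rho = w * (+1) + (1 - w) * 0
= 0.2 * (+1)
= 0.2000

0.2000


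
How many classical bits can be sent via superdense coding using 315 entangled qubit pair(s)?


Superdense coding allows 2 classical bits per shared entangled pair.
315 pair(s) -> 2 * 315 = 630 classical bits

630


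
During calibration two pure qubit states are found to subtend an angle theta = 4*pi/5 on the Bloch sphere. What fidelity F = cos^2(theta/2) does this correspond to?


For states separated by angle theta on Bloch sphere:
F = cos^2(theta/2)
theta = 4*pi/5 = 2.5133
theta/2 = 1.2566
cos(theta/2) = 0.3090
F = 0.0955

0.0955


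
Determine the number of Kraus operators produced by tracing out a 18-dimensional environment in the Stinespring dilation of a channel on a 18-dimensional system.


Tracing out the environment in an orthonormal basis {|i>_E} gives Kraus operators K_i = <i|_E U |0>_E.
Number of Kraus operators = dim(H_env) = d_env
= 18

18


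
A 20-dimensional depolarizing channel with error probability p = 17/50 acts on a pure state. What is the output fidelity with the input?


F = (1-p) + p/d
= (1 - 0.3400) + 0.3400/20
= 0.6600 + 0.0170
= 0.6770

0.6770


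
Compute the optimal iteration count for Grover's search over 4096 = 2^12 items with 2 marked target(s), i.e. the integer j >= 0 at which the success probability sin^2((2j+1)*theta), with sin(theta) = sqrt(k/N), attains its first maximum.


After j Grover iterations the success probability is P(j) = sin^2((2j+1)*theta), where sin(theta) = sqrt(k/N).
N = 2^12 = 4096, k = 2
sin(theta) = sqrt(k/N) = 0.02209708691
theta = arcsin(sqrt(k/N)) = 0.02209888557 rad
P(j) reaches its first maximum when (2j+1)*theta is as close as possible to pi/2, i.e. j = round(pi/(4*theta) - 1/2).
pi/(4*theta) - 1/2 = 35.0402
(For comparison, the common estimate pi/4 * sqrt(N/k) = 35.5431; the exact maximiser is used here.)
Optimal iterations = 35

35


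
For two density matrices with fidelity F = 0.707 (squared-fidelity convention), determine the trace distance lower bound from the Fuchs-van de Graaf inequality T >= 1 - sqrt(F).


Fuchs-van de Graaf (squared-fidelity convention): 1 - sqrt(F) <= T <= sqrt(1 - F).
Lower bound: T >= 1 - sqrt(F)
sqrt(F) = sqrt(0.707) = 0.8408
T >= 1 - 0.8408
T >= 0.1592

0.1592


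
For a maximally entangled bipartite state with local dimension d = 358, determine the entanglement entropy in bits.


For a maximally entangled state in d x d:
S = log2(d) = log2(358)
= 8.4838

8.4838


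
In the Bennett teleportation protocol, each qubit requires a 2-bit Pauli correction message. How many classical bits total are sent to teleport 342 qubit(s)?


Quantum teleportation requires 2 classical bits per qubit teleported.
342 qubit(s) -> 2 * 342 = 684 classical bits

684


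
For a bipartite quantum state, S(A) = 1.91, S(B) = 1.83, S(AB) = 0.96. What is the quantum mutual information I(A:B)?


I(A:B) = S(A) + S(B) - S(AB)
= 1.91 + 1.83 - 0.96
= 2.7800

2.7800


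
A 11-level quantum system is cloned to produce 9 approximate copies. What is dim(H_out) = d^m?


Output space = H^(tensor 9) where dim(H) = 11
dim = 11^9
= 121 (after 2 factors)
= 1331 (after 3 factors)
= 14641 (after 4 factors)
= 161051 (after 5 factors)
= 1771561 (after 6 factors)
= 19487171 (after 7 factors)
= 214358881 (after 8 factors)
= 2357947691 (after 9 factors)
= 2357947691

2357947691


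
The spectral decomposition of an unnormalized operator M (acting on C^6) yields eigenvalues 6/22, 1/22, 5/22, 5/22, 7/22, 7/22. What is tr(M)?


tr(M) = sum of eigenvalues
= 6/22 + 1/22 + 5/22 + 5/22 + 7/22 + 7/22
= 31/22
= 1.4091

1.4091


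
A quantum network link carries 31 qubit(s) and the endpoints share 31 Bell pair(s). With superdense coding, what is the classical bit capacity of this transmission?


Superdense coding allows 2 classical bits per shared entangled pair.
31 pair(s) -> 2 * 31 = 62 classical bits

62


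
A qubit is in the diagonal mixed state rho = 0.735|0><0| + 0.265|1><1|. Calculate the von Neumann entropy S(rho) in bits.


S = -p*log2(p) - (1-p)*log2(1-p)
p = 0.7350, 1-p = 0.2650
= -0.7350 * log2(0.7350) - 0.2650 * log2(0.2650)
= -(-0.3265) - (-0.5077)
= 0.8342

0.8342


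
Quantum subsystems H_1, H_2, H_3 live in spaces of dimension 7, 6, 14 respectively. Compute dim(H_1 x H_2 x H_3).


dim(H_1 x H_2 x H_3) = 7 * 6 * 14
= 42 * 14
= 588

588


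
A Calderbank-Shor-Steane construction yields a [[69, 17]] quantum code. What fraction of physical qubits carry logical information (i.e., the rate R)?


Code rate R = k/n
= 17/69
= 0.2464

0.2464


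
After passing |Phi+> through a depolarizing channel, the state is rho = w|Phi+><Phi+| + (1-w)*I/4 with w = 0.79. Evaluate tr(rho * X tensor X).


|Phi+> = (|00> + |11>)/sqrt(2)
For the pure Bell state, <X_A X_B> = +1 (Bell-state Pauli correlator).
The maximally-mixed part I/4 has tr(I/4 * P tensor P) = 0 for any traceless Pauli P.
So <X_A X_B>_rho = w * (+1) + (1 - w) * 0
= 0.79 * (+1)
= 0.7900

0.7900


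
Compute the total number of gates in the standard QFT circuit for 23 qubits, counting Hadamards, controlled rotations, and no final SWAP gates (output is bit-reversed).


Hadamard gates: 23
Controlled rotations: n*(n-1)/2 = 23*22/2 = 253
SWAP gates: 0 (omitted)
Total = 23 + 253
= 276

276


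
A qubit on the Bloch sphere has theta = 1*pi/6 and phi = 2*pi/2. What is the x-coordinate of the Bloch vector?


theta = 0.5236, phi = 3.1416
r_x = sin(theta)*cos(phi) = 0.5000 * -1.0000
r_x = -0.5000

-0.5000


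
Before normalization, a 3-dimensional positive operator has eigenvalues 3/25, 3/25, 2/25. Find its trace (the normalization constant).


tr(M) = sum of eigenvalues
= 3/25 + 3/25 + 2/25
= 8/25
= 0.3200

0.3200


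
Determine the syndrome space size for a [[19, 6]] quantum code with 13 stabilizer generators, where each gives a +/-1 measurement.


Each stabilizer generator gives a binary (+1 or -1) measurement outcome.
With 13 independent generators:
Total syndromes = 2^13
= 8192

8192


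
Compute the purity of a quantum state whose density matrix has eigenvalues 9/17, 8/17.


tr(rho^2) = sum of eigenvalues squared
= (9/17)^2 + (8/17)^2
= (81 + 64) / 289
= 145/289
= 0.5017

0.5017


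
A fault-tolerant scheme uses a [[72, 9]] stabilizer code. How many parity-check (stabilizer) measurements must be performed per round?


For an [[n,k]] stabilizer code:
Number of stabilizer generators = n - k
= 72 - 9
= 63

63


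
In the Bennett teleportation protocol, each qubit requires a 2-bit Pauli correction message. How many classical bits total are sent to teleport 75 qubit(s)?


Quantum teleportation requires 2 classical bits per qubit teleported.
75 qubit(s) -> 2 * 75 = 150 classical bits

150


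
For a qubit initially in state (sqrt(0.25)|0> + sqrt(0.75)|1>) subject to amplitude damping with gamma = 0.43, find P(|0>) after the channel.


For amplitude damping with parameter gamma on state sqrt(a)|0> + sqrt(b)|1>:
alpha^2 = 0.25, beta^2 = 0.75
P(|0>) = alpha^2 + gamma * beta^2
= 0.25 + 0.43 * 0.75
= 0.25 + 0.3225
= 0.5725

0.5725


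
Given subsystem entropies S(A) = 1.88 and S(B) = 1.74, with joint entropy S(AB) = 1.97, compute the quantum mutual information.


I(A:B) = S(A) + S(B) - S(AB)
= 1.88 + 1.74 - 1.97
= 1.6500

1.6500


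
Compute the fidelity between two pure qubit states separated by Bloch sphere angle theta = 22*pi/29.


For states separated by angle theta on Bloch sphere:
F = cos^2(theta/2)
theta = 22*pi/29 = 2.3833
theta/2 = 1.1916
cos(theta/2) = 0.3701
F = 0.1370

0.1370


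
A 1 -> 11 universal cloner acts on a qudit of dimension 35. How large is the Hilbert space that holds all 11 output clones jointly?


Output space = H^(tensor 11) where dim(H) = 35
dim = 35^11
= 1225 (after 2 factors)
= 42875 (after 3 factors)
= 1500625 (after 4 factors)
= 52521875 (after 5 factors)
= 1838265625 (after 6 factors)
= 64339296875 (after 7 factors)
= 2251875390625 (after 8 factors)
= 78815638671875 (after 9 factors)
= 2758547353515625 (after 10 factors)
= 96549157373046875 (after 11 factors)
= 96549157373046875

96549157373046875


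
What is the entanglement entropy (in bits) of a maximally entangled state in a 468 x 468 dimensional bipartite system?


For a maximally entangled state in d x d:
S = log2(d) = log2(468)
= 8.8704

8.8704


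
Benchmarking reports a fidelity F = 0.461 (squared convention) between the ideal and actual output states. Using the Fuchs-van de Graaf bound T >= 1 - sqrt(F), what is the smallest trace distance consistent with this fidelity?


Fuchs-van de Graaf (squared-fidelity convention): 1 - sqrt(F) <= T <= sqrt(1 - F).
Lower bound: T >= 1 - sqrt(F)
sqrt(F) = sqrt(0.461) = 0.6790
T >= 1 - 0.6790
T >= 0.3210

0.3210


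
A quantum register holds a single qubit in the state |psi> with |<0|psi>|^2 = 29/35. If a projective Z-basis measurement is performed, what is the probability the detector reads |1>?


|alpha|^2 = 29/35 = 0.8286
|beta|^2 = 1 - 29/35 = 6/35 = 0.1714
P(|1>) = |beta|^2 = 0.1714

0.1714


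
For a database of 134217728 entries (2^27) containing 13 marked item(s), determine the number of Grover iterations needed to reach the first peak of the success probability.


After j Grover iterations the success probability is P(j) = sin^2((2j+1)*theta), where sin(theta) = sqrt(k/N).
N = 2^27 = 134217728, k = 13
sin(theta) = sqrt(k/N) = 0.0003112194527
theta = arcsin(sqrt(k/N)) = 0.0003112194578 rad
P(j) reaches its first maximum when (2j+1)*theta is as close as possible to pi/2, i.e. j = round(pi/(4*theta) - 1/2).
pi/(4*theta) - 1/2 = 2523.1152
(For comparison, the common estimate pi/4 * sqrt(N/k) = 2523.6153; the exact maximiser is used here.)
Optimal iterations = 2523

2523


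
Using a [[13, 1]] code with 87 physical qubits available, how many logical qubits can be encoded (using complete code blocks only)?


Each code block uses 13 physical qubits for 1 logical qubit(s).
Number of complete blocks = floor(87 / 13) = 6
Logical qubits = 6 * 1
= 6

6


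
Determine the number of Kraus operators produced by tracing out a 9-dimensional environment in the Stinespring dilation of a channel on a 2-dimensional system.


Tracing out the environment in an orthonormal basis {|i>_E} gives Kraus operators K_i = <i|_E U |0>_E.
Number of Kraus operators = dim(H_env) = d_env
= 9

9


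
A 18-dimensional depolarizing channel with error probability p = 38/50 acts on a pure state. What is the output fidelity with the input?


F = (1-p) + p/d
= (1 - 0.7600) + 0.7600/18
= 0.2400 + 0.0422
= 0.2822

0.2822


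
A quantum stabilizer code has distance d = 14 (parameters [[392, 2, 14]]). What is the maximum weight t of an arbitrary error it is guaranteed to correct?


Code parameters: [[392, 2, 14]], distance d = 14.
Number of correctable errors = floor((d-1)/2)
= floor((14 - 1)/2)
= floor(13/2)
= 6

6


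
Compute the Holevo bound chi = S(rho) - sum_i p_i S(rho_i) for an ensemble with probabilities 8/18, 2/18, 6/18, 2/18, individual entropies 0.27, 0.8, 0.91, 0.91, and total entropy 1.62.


chi = S(rho) - sum_i p_i * S(rho_i)
Weighted entropy = 8/18 * 0.27 + 2/18 * 0.8 + 6/18 * 0.91 + 2/18 * 0.91
= 0.6133
chi = 1.62 - 0.6133
= 1.0067

1.0067


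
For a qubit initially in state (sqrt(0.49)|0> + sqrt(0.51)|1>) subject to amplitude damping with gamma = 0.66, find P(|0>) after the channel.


For amplitude damping with parameter gamma on state sqrt(a)|0> + sqrt(b)|1>:
alpha^2 = 0.49, beta^2 = 0.51
P(|0>) = alpha^2 + gamma * beta^2
= 0.49 + 0.66 * 0.51
= 0.49 + 0.3366
= 0.8266

0.8266


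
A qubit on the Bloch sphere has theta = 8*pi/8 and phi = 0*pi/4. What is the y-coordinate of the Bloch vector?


theta = 3.1416, phi = 0.0000
r_y = sin(theta)*sin(phi) = 0.0000 * 0.0000
r_y = 0.0000

0.0000


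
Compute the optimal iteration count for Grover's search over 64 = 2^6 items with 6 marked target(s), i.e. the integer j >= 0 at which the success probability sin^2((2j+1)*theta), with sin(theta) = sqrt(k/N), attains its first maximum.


After j Grover iterations the success probability is P(j) = sin^2((2j+1)*theta), where sin(theta) = sqrt(k/N).
N = 2^6 = 64, k = 6
sin(theta) = sqrt(k/N) = 0.3061862178
theta = arcsin(sqrt(k/N)) = 0.3111842443 rad
P(j) reaches its first maximum when (2j+1)*theta is as close as possible to pi/2, i.e. j = round(pi/(4*theta) - 1/2).
pi/(4*theta) - 1/2 = 2.0239
(For comparison, the common estimate pi/4 * sqrt(N/k) = 2.5651; the exact maximiser is used here.)
Optimal iterations = 2

2


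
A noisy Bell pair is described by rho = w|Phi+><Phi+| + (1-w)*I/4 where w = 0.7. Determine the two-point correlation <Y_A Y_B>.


|Phi+> = (|00> + |11>)/sqrt(2)
For the pure Bell state, <Y_A Y_B> = -1 (Bell-state Pauli correlator).
The maximally-mixed part I/4 has tr(I/4 * P tensor P) = 0 for any traceless Pauli P.
So <Y_A Y_B>_rho = w * (-1) + (1 - w) * 0
= 0.7 * (-1)
= -0.7000

-0.7000


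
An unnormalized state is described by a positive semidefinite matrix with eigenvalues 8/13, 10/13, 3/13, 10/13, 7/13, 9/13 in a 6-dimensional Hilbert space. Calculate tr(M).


tr(M) = sum of eigenvalues
= 8/13 + 10/13 + 3/13 + 10/13 + 7/13 + 9/13
= 47/13
= 3.6154

3.6154


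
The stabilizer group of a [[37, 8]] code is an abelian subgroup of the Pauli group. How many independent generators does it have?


For an [[n,k]] stabilizer code:
Number of stabilizer generators = n - k
= 37 - 8
= 29

29


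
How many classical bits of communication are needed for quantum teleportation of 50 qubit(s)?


Quantum teleportation requires 2 classical bits per qubit teleported.
50 qubit(s) -> 2 * 50 = 100 classical bits

100


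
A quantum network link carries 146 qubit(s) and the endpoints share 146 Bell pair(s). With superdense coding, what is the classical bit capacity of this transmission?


Superdense coding allows 2 classical bits per shared entangled pair.
146 pair(s) -> 2 * 146 = 292 classical bits

292


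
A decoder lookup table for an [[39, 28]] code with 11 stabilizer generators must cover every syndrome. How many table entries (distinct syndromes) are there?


Each stabilizer generator gives a binary (+1 or -1) measurement outcome.
With 11 independent generators:
Total syndromes = 2^11
= 2048

2048


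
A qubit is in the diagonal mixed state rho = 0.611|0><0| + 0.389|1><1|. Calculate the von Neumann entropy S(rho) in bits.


S = -p*log2(p) - (1-p)*log2(1-p)
p = 0.6110, 1-p = 0.3890
= -0.6110 * log2(0.6110) - 0.3890 * log2(0.3890)
= -(-0.4343) - (-0.5299)
= 0.9642

0.9642


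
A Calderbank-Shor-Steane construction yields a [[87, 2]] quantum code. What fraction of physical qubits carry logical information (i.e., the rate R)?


Code rate R = k/n
= 2/87
= 0.0230

0.0230


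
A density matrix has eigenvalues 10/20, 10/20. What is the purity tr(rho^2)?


tr(rho^2) = sum of eigenvalues squared
= (10/20)^2 + (10/20)^2
= (100 + 100) / 400
= 200/400
= 0.5000

0.5000


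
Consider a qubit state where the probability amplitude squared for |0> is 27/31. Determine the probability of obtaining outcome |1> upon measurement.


|alpha|^2 = 27/31 = 0.8710
|beta|^2 = 1 - 27/31 = 4/31 = 0.1290
P(|1>) = |beta|^2 = 0.1290

0.1290


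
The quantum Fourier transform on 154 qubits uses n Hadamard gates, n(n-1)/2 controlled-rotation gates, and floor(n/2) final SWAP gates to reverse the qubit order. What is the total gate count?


Hadamard gates: 154
Controlled rotations: n*(n-1)/2 = 154*153/2 = 11781
SWAP gates: floor(n/2) = floor(154/2) = 77
Total = 154 + 11781 + 77
= 12012

12012


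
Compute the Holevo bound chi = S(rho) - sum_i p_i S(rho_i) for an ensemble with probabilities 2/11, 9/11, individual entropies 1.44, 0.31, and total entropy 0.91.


chi = S(rho) - sum_i p_i * S(rho_i)
Weighted entropy = 2/11 * 1.44 + 9/11 * 0.31
= 0.5155
chi = 0.91 - 0.5155
= 0.3945

0.3945


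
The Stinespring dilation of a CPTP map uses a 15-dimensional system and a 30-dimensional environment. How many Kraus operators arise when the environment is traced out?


Tracing out the environment in an orthonormal basis {|i>_E} gives Kraus operators K_i = <i|_E U |0>_E.
Number of Kraus operators = dim(H_env) = d_env
= 30

30


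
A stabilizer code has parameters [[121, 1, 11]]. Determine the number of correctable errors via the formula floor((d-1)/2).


Code parameters: [[121, 1, 11]], distance d = 11.
Number of correctable errors = floor((d-1)/2)
= floor((11 - 1)/2)
= floor(10/2)
= 5

5


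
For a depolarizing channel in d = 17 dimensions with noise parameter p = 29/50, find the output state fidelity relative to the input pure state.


F = (1-p) + p/d
= (1 - 0.5800) + 0.5800/17
= 0.4200 + 0.0341
= 0.4541

0.4541


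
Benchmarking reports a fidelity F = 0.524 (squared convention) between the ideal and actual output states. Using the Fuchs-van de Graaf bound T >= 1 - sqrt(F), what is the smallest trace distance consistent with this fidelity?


Fuchs-van de Graaf (squared-fidelity convention): 1 - sqrt(F) <= T <= sqrt(1 - F).
Lower bound: T >= 1 - sqrt(F)
sqrt(F) = sqrt(0.524) = 0.7239
T >= 1 - 0.7239
T >= 0.2761

0.2761


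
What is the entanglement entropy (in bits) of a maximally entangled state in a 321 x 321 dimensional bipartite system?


For a maximally entangled state in d x d:
S = log2(d) = log2(321)
= 8.3264

8.3264


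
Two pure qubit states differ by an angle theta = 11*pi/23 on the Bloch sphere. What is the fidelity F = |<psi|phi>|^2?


For states separated by angle theta on Bloch sphere:
F = cos^2(theta/2)
theta = 11*pi/23 = 1.5025
theta/2 = 0.7513
cos(theta/2) = 0.7308
F = 0.5341

0.5341


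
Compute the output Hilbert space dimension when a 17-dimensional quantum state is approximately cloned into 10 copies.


Output space = H^(tensor 10) where dim(H) = 17
dim = 17^10
= 289 (after 2 factors)
= 4913 (after 3 factors)
= 83521 (after 4 factors)
= 1419857 (after 5 factors)
= 24137569 (after 6 factors)
= 410338673 (after 7 factors)
= 6975757441 (after 8 factors)
= 118587876497 (after 9 factors)
= 2015993900449 (after 10 factors)
= 2015993900449

2015993900449


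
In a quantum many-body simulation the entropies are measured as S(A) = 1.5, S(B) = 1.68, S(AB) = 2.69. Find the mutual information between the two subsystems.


I(A:B) = S(A) + S(B) - S(AB)
= 1.5 + 1.68 - 2.69
= 0.4900

0.4900


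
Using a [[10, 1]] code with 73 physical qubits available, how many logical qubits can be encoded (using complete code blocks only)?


Each code block uses 10 physical qubits for 1 logical qubit(s).
Number of complete blocks = floor(73 / 10) = 7
Logical qubits = 7 * 1
= 7

7


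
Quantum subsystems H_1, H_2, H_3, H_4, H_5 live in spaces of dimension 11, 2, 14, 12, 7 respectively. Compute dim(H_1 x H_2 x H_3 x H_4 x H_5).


dim(H_1 x H_2 x H_3 x H_4 x H_5) = 11 * 2 * 14 * 12 * 7
= 22 * 14 * 12 * 7
= 308 * 12 * 7
= 3696 * 7
= 25872

25872


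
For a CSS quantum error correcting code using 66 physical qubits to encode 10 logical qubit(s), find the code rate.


Code rate R = k/n
= 10/66
= 0.1515

0.1515


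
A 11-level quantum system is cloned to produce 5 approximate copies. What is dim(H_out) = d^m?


Output space = H^(tensor 5) where dim(H) = 11
dim = 11^5
= 121 (after 2 factors)
= 1331 (after 3 factors)
= 14641 (after 4 factors)
= 161051 (after 5 factors)
= 161051

161051


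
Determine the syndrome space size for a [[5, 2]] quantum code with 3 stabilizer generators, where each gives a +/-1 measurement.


Each stabilizer generator gives a binary (+1 or -1) measurement outcome.
With 3 independent generators:
Total syndromes = 2^3
= 8

8


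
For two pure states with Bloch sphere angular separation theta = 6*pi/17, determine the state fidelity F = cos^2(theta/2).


For states separated by angle theta on Bloch sphere:
F = cos^2(theta/2)
theta = 6*pi/17 = 1.1088
theta/2 = 0.5544
cos(theta/2) = 0.8502
F = 0.7229

0.7229


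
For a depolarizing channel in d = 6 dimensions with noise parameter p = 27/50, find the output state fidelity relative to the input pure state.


F = (1-p) + p/d
= (1 - 0.5400) + 0.5400/6
= 0.4600 + 0.0900
= 0.5500

0.5500


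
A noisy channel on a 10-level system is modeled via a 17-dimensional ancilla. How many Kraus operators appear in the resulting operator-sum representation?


Tracing out the environment in an orthonormal basis {|i>_E} gives Kraus operators K_i = <i|_E U |0>_E.
Number of Kraus operators = dim(H_env) = d_env
= 17

17


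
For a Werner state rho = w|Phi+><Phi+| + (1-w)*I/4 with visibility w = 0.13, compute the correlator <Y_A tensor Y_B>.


|Phi+> = (|00> + |11>)/sqrt(2)
For the pure Bell state, <Y_A Y_B> = -1 (Bell-state Pauli correlator).
The maximally-mixed part I/4 has tr(I/4 * P tensor P) = 0 for any traceless Pauli P.
So <Y_A Y_B>_rho = w * (-1) + (1 - w) * 0
= 0.13 * (-1)
= -0.1300

-0.1300


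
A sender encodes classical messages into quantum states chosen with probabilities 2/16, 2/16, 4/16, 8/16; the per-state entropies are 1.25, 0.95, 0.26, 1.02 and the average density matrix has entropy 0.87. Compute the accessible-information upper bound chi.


chi = S(rho) - sum_i p_i * S(rho_i)
Weighted entropy = 2/16 * 1.25 + 2/16 * 0.95 + 4/16 * 0.26 + 8/16 * 1.02
= 0.8500
chi = 0.87 - 0.8500
= 0.0200

0.0200


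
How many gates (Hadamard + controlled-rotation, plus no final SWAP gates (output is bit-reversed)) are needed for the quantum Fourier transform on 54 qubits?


Hadamard gates: 54
Controlled rotations: n*(n-1)/2 = 54*53/2 = 1431
SWAP gates: 0 (omitted)
Total = 54 + 1431
= 1485

1485


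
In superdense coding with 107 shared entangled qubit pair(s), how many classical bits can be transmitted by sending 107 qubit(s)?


Superdense coding allows 2 classical bits per shared entangled pair.
107 pair(s) -> 2 * 107 = 214 classical bits

214


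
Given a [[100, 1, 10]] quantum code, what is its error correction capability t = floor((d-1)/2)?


Code parameters: [[100, 1, 10]], distance d = 10.
Number of correctable errors = floor((d-1)/2)
= floor((10 - 1)/2)
= floor(9/2)
= 4

4


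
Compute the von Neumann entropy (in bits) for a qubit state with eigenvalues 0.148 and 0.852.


S = -p*log2(p) - (1-p)*log2(1-p)
p = 0.1480, 1-p = 0.8520
= -0.1480 * log2(0.1480) - 0.8520 * log2(0.8520)
= -(-0.4079) - (-0.1969)
= 0.6048

0.6048


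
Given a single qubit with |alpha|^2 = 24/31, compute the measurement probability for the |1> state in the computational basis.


|alpha|^2 = 24/31 = 0.7742
|beta|^2 = 1 - 24/31 = 7/31 = 0.2258
P(|1>) = |beta|^2 = 0.2258

0.2258


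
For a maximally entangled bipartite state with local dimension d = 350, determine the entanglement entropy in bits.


For a maximally entangled state in d x d:
S = log2(d) = log2(350)
= 8.4512

8.4512


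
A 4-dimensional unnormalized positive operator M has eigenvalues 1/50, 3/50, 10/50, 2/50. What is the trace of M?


tr(M) = sum of eigenvalues
= 1/50 + 3/50 + 10/50 + 2/50
= 16/50
= 0.3200

0.3200


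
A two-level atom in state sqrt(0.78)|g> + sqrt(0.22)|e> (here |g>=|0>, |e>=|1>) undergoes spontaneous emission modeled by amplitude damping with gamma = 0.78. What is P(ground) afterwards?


For amplitude damping with parameter gamma on state sqrt(a)|0> + sqrt(b)|1>:
alpha^2 = 0.78, beta^2 = 0.22
P(|0>) = alpha^2 + gamma * beta^2
= 0.78 + 0.78 * 0.22
= 0.78 + 0.1716
= 0.9516

0.9516


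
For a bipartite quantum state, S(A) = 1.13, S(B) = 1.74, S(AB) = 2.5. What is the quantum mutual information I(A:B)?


I(A:B) = S(A) + S(B) - S(AB)
= 1.13 + 1.74 - 2.5
= 0.3700

0.3700


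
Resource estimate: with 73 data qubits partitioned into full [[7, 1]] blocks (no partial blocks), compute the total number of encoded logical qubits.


Each code block uses 7 physical qubits for 1 logical qubit(s).
Number of complete blocks = floor(73 / 7) = 10
Logical qubits = 10 * 1
= 10

10


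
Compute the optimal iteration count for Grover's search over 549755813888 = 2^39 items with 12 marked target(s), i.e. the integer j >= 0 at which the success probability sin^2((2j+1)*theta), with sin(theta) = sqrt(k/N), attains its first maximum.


After j Grover iterations the success probability is P(j) = sin^2((2j+1)*theta), where sin(theta) = sqrt(k/N).
N = 2^39 = 549755813888, k = 12
sin(theta) = sqrt(k/N) = 4.672030912e-06
theta = arcsin(sqrt(k/N)) = 4.672030912e-06 rad
P(j) reaches its first maximum when (2j+1)*theta is as close as possible to pi/2, i.e. j = round(pi/(4*theta) - 1/2).
pi/(4*theta) - 1/2 = 168105.8713
(For comparison, the common estimate pi/4 * sqrt(N/k) = 168106.3713; the exact maximiser is used here.)
Optimal iterations = 168106

168106


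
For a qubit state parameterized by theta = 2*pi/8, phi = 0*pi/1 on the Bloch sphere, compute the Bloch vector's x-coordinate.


theta = 0.7854, phi = 0.0000
r_x = sin(theta)*cos(phi) = 0.7071 * 1.0000
r_x = 0.7071

0.7071


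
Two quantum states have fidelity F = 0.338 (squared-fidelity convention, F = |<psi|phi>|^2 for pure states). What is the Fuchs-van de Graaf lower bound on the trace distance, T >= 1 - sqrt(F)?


Fuchs-van de Graaf (squared-fidelity convention): 1 - sqrt(F) <= T <= sqrt(1 - F).
Lower bound: T >= 1 - sqrt(F)
sqrt(F) = sqrt(0.338) = 0.5814
T >= 1 - 0.5814
T >= 0.4186

0.4186


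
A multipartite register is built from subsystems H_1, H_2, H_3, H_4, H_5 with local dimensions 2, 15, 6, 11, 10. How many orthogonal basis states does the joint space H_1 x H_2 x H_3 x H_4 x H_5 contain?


dim(H_1 x H_2 x H_3 x H_4 x H_5) = 2 * 15 * 6 * 11 * 10
= 30 * 6 * 11 * 10
= 180 * 11 * 10
= 1980 * 10
= 19800

19800


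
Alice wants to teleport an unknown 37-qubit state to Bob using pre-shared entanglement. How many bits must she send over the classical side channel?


Quantum teleportation requires 2 classical bits per qubit teleported.
37 qubit(s) -> 2 * 37 = 74 classical bits

74


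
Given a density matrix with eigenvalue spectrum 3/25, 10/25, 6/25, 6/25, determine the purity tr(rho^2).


tr(rho^2) = sum of eigenvalues squared
= (3/25)^2 + (10/25)^2 + (6/25)^2 + (6/25)^2
= (9 + 100 + 36 + 36) / 625
= 181/625
= 0.2896

0.2896


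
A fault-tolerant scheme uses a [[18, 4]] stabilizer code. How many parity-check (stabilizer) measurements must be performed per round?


For an [[n,k]] stabilizer code:
Number of stabilizer generators = n - k
= 18 - 4
= 14

14


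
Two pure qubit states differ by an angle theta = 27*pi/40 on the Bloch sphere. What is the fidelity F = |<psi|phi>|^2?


For states separated by angle theta on Bloch sphere:
F = cos^2(theta/2)
theta = 27*pi/40 = 2.1206
theta/2 = 1.0603
cos(theta/2) = 0.4886
F = 0.2388

0.2388


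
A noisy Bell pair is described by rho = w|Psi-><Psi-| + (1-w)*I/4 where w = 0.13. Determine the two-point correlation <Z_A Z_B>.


|Psi-> = (|01> - |10>)/sqrt(2)
For the pure Bell state, <Z_A Z_B> = -1 (Bell-state Pauli correlator).
The maximally-mixed part I/4 has tr(I/4 * P tensor P) = 0 for any traceless Pauli P.
So <Z_A Z_B>_rho = w * (-1) + (1 - w) * 0
= 0.13 * (-1)
= -0.1300

-0.1300


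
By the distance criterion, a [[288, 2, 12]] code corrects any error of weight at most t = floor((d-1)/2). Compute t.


Code parameters: [[288, 2, 12]], distance d = 12.
Number of correctable errors = floor((d-1)/2)
= floor((12 - 1)/2)
= floor(11/2)
= 5

5


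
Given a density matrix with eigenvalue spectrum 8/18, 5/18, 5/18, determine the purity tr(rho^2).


tr(rho^2) = sum of eigenvalues squared
= (8/18)^2 + (5/18)^2 + (5/18)^2
= (64 + 25 + 25) / 324
= 114/324
= 0.3519

0.3519


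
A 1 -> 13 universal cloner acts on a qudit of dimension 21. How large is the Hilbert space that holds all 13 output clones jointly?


Output space = H^(tensor 13) where dim(H) = 21
dim = 21^13
= 441 (after 2 factors)
= 9261 (after 3 factors)
= 194481 (after 4 factors)
= 4084101 (after 5 factors)
= 85766121 (after 6 factors)
= 1801088541 (after 7 factors)
= 37822859361 (after 8 factors)
= 794280046581 (after 9 factors)
= 16679880978201 (after 10 factors)
= 350277500542221 (after 11 factors)
= 7355827511386641 (after 12 factors)
= 154472377739119461 (after 13 factors)
= 154472377739119461

154472377739119461


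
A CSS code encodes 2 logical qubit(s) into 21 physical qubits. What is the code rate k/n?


Code rate R = k/n
= 2/21
= 0.0952

0.0952


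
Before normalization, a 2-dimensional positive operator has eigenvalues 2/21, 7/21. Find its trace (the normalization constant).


tr(M) = sum of eigenvalues
= 2/21 + 7/21
= 9/21
= 0.4286

0.4286


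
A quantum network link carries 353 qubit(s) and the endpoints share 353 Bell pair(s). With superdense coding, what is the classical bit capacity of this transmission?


Superdense coding allows 2 classical bits per shared entangled pair.
353 pair(s) -> 2 * 353 = 706 classical bits

706


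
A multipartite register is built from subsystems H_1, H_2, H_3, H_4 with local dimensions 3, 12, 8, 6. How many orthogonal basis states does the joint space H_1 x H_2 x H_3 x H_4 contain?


dim(H_1 x H_2 x H_3 x H_4) = 3 * 12 * 8 * 6
= 36 * 8 * 6
= 288 * 6
= 1728

1728


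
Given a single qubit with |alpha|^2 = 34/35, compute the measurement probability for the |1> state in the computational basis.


|alpha|^2 = 34/35 = 0.9714
|beta|^2 = 1 - 34/35 = 1/35 = 0.0286
P(|1>) = |beta|^2 = 0.0286

0.0286


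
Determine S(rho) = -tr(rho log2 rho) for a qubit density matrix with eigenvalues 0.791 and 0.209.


S = -p*log2(p) - (1-p)*log2(1-p)
p = 0.7910, 1-p = 0.2090
= -0.7910 * log2(0.7910) - 0.2090 * log2(0.2090)
= -(-0.2676) - (-0.4720)
= 0.7396

0.7396


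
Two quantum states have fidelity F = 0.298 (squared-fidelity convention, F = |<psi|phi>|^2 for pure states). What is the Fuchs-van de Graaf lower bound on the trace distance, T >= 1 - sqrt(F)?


Fuchs-van de Graaf (squared-fidelity convention): 1 - sqrt(F) <= T <= sqrt(1 - F).
Lower bound: T >= 1 - sqrt(F)
sqrt(F) = sqrt(0.298) = 0.5459
T >= 1 - 0.5459
T >= 0.4541

0.4541


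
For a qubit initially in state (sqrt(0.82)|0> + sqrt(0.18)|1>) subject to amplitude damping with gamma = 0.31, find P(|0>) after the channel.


For amplitude damping with parameter gamma on state sqrt(a)|0> + sqrt(b)|1>:
alpha^2 = 0.82, beta^2 = 0.18
P(|0>) = alpha^2 + gamma * beta^2
= 0.82 + 0.31 * 0.18
= 0.82 + 0.0558
= 0.8758

0.8758


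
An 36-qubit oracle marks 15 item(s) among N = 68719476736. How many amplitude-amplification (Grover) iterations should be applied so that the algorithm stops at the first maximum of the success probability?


After j Grover iterations the success probability is P(j) = sin^2((2j+1)*theta), where sin(theta) = sqrt(k/N).
N = 2^36 = 68719476736, k = 15
sin(theta) = sqrt(k/N) = 1.477425898e-05
theta = arcsin(sqrt(k/N)) = 1.477425898e-05 rad
P(j) reaches its first maximum when (2j+1)*theta is as close as possible to pi/2, i.e. j = round(pi/(4*theta) - 1/2).
pi/(4*theta) - 1/2 = 53159.4023
(For comparison, the common estimate pi/4 * sqrt(N/k) = 53159.9023; the exact maximiser is used here.)
Optimal iterations = 53159

53159


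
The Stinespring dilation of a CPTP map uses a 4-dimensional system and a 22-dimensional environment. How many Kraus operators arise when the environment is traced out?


Tracing out the environment in an orthonormal basis {|i>_E} gives Kraus operators K_i = <i|_E U |0>_E.
Number of Kraus operators = dim(H_env) = d_env
= 22

22


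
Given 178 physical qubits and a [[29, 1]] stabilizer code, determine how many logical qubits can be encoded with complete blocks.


Each code block uses 29 physical qubits for 1 logical qubit(s).
Number of complete blocks = floor(178 / 29) = 6
Logical qubits = 6 * 1
= 6

6


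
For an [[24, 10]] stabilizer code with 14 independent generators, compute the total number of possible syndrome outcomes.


Each stabilizer generator gives a binary (+1 or -1) measurement outcome.
With 14 independent generators:
Total syndromes = 2^14
= 16384

16384


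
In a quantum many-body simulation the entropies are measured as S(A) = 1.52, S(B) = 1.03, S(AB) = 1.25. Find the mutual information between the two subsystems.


I(A:B) = S(A) + S(B) - S(AB)
= 1.52 + 1.03 - 1.25
= 1.3000

1.3000


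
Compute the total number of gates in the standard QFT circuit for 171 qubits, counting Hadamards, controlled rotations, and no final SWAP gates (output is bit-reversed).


Hadamard gates: 171
Controlled rotations: n*(n-1)/2 = 171*170/2 = 14535
SWAP gates: 0 (omitted)
Total = 171 + 14535
= 14706

14706


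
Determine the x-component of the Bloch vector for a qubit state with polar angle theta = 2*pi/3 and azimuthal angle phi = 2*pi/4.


theta = 2.0944, phi = 1.5708
r_x = sin(theta)*cos(phi) = 0.8660 * 0.0000
r_x = 0.0000

0.0000


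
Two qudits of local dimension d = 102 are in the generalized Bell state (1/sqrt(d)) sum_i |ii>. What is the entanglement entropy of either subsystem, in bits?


For a maximally entangled state in d x d:
S = log2(d) = log2(102)
= 6.6724

6.6724


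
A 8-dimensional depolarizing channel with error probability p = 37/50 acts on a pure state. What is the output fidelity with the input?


F = (1-p) + p/d
= (1 - 0.7400) + 0.7400/8
= 0.2600 + 0.0925
= 0.3525

0.3525
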